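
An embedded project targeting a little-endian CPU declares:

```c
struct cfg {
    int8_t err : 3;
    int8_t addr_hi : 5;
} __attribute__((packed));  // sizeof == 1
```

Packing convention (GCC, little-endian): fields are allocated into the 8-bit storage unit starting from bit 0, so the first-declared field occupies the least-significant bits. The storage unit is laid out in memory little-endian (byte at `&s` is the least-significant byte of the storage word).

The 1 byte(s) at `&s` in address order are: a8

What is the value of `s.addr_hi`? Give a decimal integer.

-11

[0]=0xa8 (little-endian) → word 0xa8
err [0+:3] = (word>>0) & 0x7 = 0
addr_hi [3+:5] = (word>>3) & 0x1f = 21  ←
addr_hi signed 5b, MSB=1: 21 - 32 = -11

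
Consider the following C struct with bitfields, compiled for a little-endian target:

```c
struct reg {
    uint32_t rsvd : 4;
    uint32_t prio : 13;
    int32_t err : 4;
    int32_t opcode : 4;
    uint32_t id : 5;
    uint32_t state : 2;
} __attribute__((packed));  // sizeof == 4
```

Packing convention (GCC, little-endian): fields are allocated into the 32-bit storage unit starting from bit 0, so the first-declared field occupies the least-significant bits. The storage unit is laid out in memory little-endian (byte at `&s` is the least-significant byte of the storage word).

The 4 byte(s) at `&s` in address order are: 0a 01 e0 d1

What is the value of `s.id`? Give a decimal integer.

8

[0]=0x0a [1]=0x01 [2]=0xe0 [3]=0xd1 (little-endian) → word 0xd1e0010a
rsvd [0+:4] = (word>>0) & 0xf = 10
prio [4+:13] = (word>>4) & 0x1fff = 16
err [17+:4] = (word>>17) & 0xf = 0
opcode [21+:4] = (word>>21) & 0xf = 15
id [25+:5] = (word>>25) & 0x1f = 8  ←
state [30+:2] = (word>>30) & 0x3 = 3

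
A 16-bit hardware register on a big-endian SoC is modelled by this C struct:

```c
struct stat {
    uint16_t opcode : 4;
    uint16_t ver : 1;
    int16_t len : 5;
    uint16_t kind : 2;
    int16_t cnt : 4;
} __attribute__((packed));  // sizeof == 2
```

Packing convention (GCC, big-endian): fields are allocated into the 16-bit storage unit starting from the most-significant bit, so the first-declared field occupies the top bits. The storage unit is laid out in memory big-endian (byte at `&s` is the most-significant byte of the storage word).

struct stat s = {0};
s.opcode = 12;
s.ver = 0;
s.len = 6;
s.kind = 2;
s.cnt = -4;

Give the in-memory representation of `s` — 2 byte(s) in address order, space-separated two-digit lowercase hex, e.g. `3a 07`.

opcode:4 = 12 → 0xc << 12 → word 0xc000
ver:1 = 0 → 0x0 << 11 → word 0xc000
len:5 = 6 → 0x6 << 6 → word 0xc180
kind:2 = 2 → 0x2 << 4 → word 0xc1a0
cnt:4 = -4 → 0xc << 0 → word 0xc1ac
word = 0xc1ac → big-endian bytes:
  [0]=0xc1  [1]=0xac

c1 ac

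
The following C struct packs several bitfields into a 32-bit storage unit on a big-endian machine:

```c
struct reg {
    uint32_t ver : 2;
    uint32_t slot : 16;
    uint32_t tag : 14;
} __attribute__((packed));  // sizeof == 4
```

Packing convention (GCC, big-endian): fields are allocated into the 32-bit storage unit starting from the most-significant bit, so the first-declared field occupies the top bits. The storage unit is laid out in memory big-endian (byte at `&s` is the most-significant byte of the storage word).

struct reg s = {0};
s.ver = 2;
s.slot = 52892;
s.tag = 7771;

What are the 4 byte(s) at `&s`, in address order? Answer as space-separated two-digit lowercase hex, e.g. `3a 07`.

ver:2 = 2 → 0x2 << 30 → word 0x80000000
slot:16 = 52892 → 0xce9c << 14 → word 0xb3a70000
tag:14 = 7771 → 0x1e5b << 0 → word 0xb3a71e5b
word = 0xb3a71e5b → big-endian bytes:
  [0]=0xb3  [1]=0xa7  [2]=0x1e  [3]=0x5b

b3 a7 1e 5b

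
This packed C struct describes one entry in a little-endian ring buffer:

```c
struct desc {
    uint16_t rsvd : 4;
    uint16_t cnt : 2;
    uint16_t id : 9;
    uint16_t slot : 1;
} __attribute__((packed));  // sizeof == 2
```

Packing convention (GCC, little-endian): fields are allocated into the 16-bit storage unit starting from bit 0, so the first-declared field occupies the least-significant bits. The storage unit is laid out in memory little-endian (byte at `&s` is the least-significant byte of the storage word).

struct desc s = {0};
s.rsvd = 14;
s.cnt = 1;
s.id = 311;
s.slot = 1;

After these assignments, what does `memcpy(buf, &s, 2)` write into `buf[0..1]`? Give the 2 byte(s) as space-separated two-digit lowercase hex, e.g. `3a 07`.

rsvd (4b) val=14 bits=0xe at bit 0: 0x000e
cnt (2b) val=1 bits=0x1 at bit 4: 0x001e
id (9b) val=311 bits=0x137 at bit 6: 0x4dde
slot (1b) val=1 bits=0x1 at bit 15: 0xcdde
word = 0xcdde → little-endian bytes:
  [0]=0xde  [1]=0xcd

de cd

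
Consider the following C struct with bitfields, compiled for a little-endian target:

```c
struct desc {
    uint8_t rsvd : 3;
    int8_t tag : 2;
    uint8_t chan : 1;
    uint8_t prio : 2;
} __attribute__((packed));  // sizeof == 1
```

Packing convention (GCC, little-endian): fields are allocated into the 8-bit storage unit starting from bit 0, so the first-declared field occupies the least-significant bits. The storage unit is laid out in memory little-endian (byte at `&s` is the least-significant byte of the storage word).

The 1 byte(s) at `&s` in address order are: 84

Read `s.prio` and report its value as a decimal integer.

[0]=0x84 (little-endian) → word 0x84
rsvd [0+:3] = (word>>0) & 0x7 = 4
tag [3+:2] = (word>>3) & 0x3 = 0
chan [5+:1] = (word>>5) & 0x1 = 0
prio [6+:2] = (word>>6) & 0x3 = 2  ←

2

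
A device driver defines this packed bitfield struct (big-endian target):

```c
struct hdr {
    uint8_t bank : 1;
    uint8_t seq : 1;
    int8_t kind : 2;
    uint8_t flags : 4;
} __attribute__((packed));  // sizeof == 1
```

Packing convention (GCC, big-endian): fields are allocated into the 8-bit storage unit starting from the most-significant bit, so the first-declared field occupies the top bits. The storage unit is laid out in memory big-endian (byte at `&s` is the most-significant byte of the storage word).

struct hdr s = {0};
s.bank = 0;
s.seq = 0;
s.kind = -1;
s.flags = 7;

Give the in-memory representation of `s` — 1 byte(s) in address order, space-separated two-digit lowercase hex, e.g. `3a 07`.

bank (1b) val=0 bits=0x0 at bit 7: 0x00
seq (1b) val=0 bits=0x0 at bit 6: 0x00
kind (2b) val=-1 bits=0x3 at bit 4: 0x30
flags (4b) val=7 bits=0x7 at bit 0: 0x37
word = 0x37 → big-endian bytes:
  [0]=0x37

37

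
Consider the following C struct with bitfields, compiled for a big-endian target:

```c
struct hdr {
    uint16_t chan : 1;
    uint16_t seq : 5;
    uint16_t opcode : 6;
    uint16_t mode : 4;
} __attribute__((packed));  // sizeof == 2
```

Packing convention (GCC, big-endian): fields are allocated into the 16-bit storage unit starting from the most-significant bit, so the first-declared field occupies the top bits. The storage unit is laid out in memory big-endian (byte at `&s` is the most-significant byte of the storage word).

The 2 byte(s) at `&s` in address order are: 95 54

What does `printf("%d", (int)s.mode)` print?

[0]=0x95 [1]=0x54 (big-endian) → word 0x9554
chan:1 @ bit 15 → (0x9554>>15)&0x1 = 0x1
seq:5 @ bit 10 → (0x9554>>10)&0x1f = 0x5
opcode:6 @ bit 4 → (0x9554>>4)&0x3f = 0x15
mode:4 @ bit 0 → (0x9554>>0)&0xf = 0x4  ←

4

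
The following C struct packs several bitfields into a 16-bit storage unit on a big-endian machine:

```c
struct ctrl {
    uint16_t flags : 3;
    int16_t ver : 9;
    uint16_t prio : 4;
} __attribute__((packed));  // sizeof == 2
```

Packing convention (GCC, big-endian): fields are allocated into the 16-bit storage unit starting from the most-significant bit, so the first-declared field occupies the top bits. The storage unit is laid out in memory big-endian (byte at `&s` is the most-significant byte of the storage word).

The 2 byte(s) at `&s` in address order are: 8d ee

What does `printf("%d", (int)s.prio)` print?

14

[0]=0x8d [1]=0xee (big-endian) → word 0x8dee
flags:3 @ bit 13 → (0x8dee>>13)&0x7 = 0x4
ver:9 @ bit 4 → (0x8dee>>4)&0x1ff = 0xde
prio:4 @ bit 0 → (0x8dee>>0)&0xf = 0xe  ←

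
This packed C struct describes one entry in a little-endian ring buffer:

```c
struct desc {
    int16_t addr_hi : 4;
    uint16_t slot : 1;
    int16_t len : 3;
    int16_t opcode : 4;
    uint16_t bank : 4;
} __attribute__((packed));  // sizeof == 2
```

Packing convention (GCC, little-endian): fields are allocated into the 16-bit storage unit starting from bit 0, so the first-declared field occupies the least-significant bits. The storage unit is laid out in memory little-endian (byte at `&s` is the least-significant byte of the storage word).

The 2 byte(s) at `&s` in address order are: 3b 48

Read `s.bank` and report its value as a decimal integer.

4

[0]=0x3b [1]=0x48 (little-endian) → word 0x483b
addr_hi [0+:4] = (word>>0) & 0xf = 11
slot [4+:1] = (word>>4) & 0x1 = 1
len [5+:3] = (word>>5) & 0x7 = 1
opcode [8+:4] = (word>>8) & 0xf = 8
bank [12+:4] = (word>>12) & 0xf = 4  ←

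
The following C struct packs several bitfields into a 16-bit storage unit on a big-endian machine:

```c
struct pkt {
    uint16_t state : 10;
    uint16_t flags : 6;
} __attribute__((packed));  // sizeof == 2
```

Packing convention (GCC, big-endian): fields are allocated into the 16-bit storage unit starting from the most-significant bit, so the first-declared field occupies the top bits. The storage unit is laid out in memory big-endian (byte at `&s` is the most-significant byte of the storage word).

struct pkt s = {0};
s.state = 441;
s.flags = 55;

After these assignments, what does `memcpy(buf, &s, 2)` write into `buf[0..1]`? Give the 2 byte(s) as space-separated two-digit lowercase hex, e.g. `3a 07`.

6e 77

[6+:10] state=441 & 0x3ff = 0x1b9; word=0x6e40
[0+:6] flags=55 & 0x3f = 0x37; word=0x6e77
word = 0x6e77 → big-endian bytes:
  [0]=0x6e  [1]=0x77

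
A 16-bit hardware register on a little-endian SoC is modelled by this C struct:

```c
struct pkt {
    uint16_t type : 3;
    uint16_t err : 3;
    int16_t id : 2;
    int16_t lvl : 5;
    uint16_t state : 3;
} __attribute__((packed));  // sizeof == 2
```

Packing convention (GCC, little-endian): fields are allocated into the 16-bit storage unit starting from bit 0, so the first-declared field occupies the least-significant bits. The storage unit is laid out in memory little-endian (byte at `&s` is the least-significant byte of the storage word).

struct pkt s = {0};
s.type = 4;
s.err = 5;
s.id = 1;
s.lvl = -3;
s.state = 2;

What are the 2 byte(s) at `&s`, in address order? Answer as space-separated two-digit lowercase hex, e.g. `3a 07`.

6c 5d

type:3 = 4 → 0x4 << 0 → word 0x0004
err:3 = 5 → 0x5 << 3 → word 0x002c
id:2 = 1 → 0x1 << 6 → word 0x006c
lvl:5 = -3 → 0x1d << 8 → word 0x1d6c
state:3 = 2 → 0x2 << 13 → word 0x5d6c
word = 0x5d6c → little-endian bytes:
  [0]=0x6c  [1]=0x5d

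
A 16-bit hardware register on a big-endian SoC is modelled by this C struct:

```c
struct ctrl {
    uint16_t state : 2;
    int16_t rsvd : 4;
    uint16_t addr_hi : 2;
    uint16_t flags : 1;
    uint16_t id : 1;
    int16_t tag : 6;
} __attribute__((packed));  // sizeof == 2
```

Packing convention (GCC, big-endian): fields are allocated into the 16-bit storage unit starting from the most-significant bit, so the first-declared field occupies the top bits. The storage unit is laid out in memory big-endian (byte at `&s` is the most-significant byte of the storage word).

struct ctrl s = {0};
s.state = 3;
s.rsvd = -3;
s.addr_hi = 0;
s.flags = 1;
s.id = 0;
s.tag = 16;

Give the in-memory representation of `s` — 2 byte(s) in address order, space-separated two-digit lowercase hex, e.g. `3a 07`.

state:2 = 3 → 0x3 << 14 → word 0xc000
rsvd:4 = -3 → 0xd << 10 → word 0xf400
addr_hi:2 = 0 → 0x0 << 8 → word 0xf400
flags:1 = 1 → 0x1 << 7 → word 0xf480
id:1 = 0 → 0x0 << 6 → word 0xf480
tag:6 = 16 → 0x10 << 0 → word 0xf490
word = 0xf490 → big-endian bytes:
  [0]=0xf4  [1]=0x90

f4 90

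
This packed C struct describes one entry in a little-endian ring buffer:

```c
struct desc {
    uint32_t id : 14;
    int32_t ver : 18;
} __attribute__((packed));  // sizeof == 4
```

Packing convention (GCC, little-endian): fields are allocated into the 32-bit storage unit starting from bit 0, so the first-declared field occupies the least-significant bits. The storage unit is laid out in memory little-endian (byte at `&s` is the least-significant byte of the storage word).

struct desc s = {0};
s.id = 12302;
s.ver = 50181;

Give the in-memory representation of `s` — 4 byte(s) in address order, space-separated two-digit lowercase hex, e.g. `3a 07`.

0e 70 01 31

[0+:14] id=12302 & 0x3fff = 0x300e; word=0x0000300e
[14+:18] ver=50181 & 0x3ffff = 0xc405; word=0x3101700e
word = 0x3101700e → little-endian bytes:
  [0]=0x0e  [1]=0x70  [2]=0x01  [3]=0x31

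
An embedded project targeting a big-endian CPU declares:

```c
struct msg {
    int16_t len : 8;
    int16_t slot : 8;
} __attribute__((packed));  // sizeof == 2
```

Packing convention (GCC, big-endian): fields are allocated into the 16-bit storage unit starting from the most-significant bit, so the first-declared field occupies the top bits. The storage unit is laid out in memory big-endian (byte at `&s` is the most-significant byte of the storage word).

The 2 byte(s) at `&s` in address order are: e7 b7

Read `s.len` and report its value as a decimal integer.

[0]=0xe7 [1]=0xb7 (big-endian) → word 0xe7b7
len [8+:8] = (word>>8) & 0xff = 231  ←
slot [0+:8] = (word>>0) & 0xff = 183
len signed 8b, MSB=1: 231 - 256 = -25

-25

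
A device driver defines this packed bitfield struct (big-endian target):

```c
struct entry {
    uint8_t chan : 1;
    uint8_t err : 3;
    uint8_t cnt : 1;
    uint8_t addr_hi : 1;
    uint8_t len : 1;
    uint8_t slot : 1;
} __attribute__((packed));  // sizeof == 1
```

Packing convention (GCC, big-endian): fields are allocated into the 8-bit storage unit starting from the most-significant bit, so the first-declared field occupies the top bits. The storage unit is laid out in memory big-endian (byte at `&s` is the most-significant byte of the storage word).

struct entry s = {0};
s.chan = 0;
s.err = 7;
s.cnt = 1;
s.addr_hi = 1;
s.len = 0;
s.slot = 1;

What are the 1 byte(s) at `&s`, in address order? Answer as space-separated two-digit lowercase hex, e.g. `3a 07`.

[7+:1] chan=0 & 0x1 = 0x0; word=0x00
[4+:3] err=7 & 0x7 = 0x7; word=0x70
[3+:1] cnt=1 & 0x1 = 0x1; word=0x78
[2+:1] addr_hi=1 & 0x1 = 0x1; word=0x7c
[1+:1] len=0 & 0x1 = 0x0; word=0x7c
[0+:1] slot=1 & 0x1 = 0x1; word=0x7d
word = 0x7d → big-endian bytes:
  [0]=0x7d

7d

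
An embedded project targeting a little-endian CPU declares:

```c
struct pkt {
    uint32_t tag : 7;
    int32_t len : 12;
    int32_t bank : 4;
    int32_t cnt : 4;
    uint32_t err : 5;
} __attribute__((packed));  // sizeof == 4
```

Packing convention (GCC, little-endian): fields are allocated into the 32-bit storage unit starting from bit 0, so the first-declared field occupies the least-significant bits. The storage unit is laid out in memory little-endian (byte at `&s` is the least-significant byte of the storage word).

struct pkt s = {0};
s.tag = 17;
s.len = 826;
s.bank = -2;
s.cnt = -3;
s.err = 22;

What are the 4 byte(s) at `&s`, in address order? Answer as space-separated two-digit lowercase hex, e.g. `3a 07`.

11 9d f1 b6

[0+:7] tag=17 & 0x7f = 0x11; word=0x00000011
[7+:12] len=826 & 0xfff = 0x33a; word=0x00019d11
[19+:4] bank=-2 & 0xf = 0xe; word=0x00719d11
[23+:4] cnt=-3 & 0xf = 0xd; word=0x06f19d11
[27+:5] err=22 & 0x1f = 0x16; word=0xb6f19d11
word = 0xb6f19d11 → little-endian bytes:
  [0]=0x11  [1]=0x9d  [2]=0xf1  [3]=0xb6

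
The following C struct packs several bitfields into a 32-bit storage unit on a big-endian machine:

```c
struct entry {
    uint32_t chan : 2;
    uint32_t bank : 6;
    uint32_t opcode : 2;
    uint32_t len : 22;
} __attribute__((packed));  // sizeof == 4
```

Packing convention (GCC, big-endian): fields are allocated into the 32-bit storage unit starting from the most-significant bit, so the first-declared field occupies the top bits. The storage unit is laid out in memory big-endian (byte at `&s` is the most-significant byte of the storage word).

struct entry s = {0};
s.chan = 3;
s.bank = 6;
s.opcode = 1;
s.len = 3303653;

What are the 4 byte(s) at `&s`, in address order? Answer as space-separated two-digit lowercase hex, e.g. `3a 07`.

chan (2b) val=3 bits=0x3 at bit 30: 0xc0000000
bank (6b) val=6 bits=0x6 at bit 24: 0xc6000000
opcode (2b) val=1 bits=0x1 at bit 22: 0xc6400000
len (22b) val=3303653 bits=0x3268e5 at bit 0: 0xc67268e5
word = 0xc67268e5 → big-endian bytes:
  [0]=0xc6  [1]=0x72  [2]=0x68  [3]=0xe5

c6 72 68 e5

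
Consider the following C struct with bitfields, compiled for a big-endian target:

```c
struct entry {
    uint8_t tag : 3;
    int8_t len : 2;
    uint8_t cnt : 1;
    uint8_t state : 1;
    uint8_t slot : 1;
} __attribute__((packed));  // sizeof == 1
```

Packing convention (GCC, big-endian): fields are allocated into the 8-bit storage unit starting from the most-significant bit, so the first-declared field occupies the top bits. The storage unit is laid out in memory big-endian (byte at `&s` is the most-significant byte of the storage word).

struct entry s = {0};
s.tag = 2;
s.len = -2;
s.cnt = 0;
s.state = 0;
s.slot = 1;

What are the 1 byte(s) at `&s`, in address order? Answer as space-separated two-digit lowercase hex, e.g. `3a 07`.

tag:3 = 2 → 0x2 << 5 → word 0x40
len:2 = -2 → 0x2 << 3 → word 0x50
cnt:1 = 0 → 0x0 << 2 → word 0x50
state:1 = 0 → 0x0 << 1 → word 0x50
slot:1 = 1 → 0x1 << 0 → word 0x51
word = 0x51 → big-endian bytes:
  [0]=0x51

51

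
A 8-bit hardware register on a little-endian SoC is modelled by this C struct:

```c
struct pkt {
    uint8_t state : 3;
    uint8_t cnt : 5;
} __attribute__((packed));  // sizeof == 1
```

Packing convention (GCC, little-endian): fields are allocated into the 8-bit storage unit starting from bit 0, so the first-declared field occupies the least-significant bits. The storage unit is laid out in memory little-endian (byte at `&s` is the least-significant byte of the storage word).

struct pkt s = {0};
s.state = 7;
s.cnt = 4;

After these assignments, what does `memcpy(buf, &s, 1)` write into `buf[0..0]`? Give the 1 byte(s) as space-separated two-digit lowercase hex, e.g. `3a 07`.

state (3b) val=7 bits=0x7 at bit 0: 0x07
cnt (5b) val=4 bits=0x4 at bit 3: 0x27
word = 0x27 → little-endian bytes:
  [0]=0x27

27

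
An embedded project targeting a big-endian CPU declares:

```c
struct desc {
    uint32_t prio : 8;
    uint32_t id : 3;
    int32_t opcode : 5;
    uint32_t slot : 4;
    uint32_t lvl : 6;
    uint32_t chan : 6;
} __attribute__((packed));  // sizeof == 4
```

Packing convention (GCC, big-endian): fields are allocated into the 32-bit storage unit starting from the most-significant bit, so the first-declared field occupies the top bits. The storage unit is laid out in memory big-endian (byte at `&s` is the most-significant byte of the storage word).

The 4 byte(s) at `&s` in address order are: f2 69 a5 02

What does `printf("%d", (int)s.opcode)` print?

9

[0]=0xf2 [1]=0x69 [2]=0xa5 [3]=0x02 (big-endian) → word 0xf269a502
prio:8 @ bit 24 → (0xf269a502>>24)&0xff = 0xf2
id:3 @ bit 21 → (0xf269a502>>21)&0x7 = 0x3
opcode:5 @ bit 16 → (0xf269a502>>16)&0x1f = 0x9  ←
slot:4 @ bit 12 → (0xf269a502>>12)&0xf = 0xa
lvl:6 @ bit 6 → (0xf269a502>>6)&0x3f = 0x14
chan:6 @ bit 0 → (0xf269a502>>0)&0x3f = 0x2
opcode signed 5b, MSB=0: value = 9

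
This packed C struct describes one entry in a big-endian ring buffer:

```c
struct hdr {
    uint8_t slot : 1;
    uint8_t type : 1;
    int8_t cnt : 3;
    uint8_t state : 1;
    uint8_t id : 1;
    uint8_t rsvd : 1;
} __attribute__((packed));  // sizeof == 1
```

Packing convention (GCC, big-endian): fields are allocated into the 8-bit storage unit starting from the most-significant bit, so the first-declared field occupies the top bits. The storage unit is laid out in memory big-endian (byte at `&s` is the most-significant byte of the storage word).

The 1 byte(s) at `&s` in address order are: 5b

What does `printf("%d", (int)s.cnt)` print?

[0]=0x5b (big-endian) → word 0x5b
slot [7+:1] = (word>>7) & 0x1 = 0
type [6+:1] = (word>>6) & 0x1 = 1
cnt [3+:3] = (word>>3) & 0x7 = 3  ←
state [2+:1] = (word>>2) & 0x1 = 0
id [1+:1] = (word>>1) & 0x1 = 1
rsvd [0+:1] = (word>>0) & 0x1 = 1
cnt signed 3b, MSB=0: value = 3

3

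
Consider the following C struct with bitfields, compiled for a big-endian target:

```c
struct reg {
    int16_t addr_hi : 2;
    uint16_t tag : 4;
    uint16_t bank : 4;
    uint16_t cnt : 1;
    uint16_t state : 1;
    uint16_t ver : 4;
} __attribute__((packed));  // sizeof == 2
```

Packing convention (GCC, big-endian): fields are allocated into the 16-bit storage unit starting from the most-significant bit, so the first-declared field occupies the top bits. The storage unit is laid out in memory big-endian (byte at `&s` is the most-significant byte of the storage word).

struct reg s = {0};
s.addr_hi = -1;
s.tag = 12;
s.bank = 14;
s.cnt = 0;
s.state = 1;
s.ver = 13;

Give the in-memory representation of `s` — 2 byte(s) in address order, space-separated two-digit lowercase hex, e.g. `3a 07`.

f3 9d

addr_hi (2b) val=-1 bits=0x3 at bit 14: 0xc000
tag (4b) val=12 bits=0xc at bit 10: 0xf000
bank (4b) val=14 bits=0xe at bit 6: 0xf380
cnt (1b) val=0 bits=0x0 at bit 5: 0xf380
state (1b) val=1 bits=0x1 at bit 4: 0xf390
ver (4b) val=13 bits=0xd at bit 0: 0xf39d
word = 0xf39d → big-endian bytes:
  [0]=0xf3  [1]=0x9d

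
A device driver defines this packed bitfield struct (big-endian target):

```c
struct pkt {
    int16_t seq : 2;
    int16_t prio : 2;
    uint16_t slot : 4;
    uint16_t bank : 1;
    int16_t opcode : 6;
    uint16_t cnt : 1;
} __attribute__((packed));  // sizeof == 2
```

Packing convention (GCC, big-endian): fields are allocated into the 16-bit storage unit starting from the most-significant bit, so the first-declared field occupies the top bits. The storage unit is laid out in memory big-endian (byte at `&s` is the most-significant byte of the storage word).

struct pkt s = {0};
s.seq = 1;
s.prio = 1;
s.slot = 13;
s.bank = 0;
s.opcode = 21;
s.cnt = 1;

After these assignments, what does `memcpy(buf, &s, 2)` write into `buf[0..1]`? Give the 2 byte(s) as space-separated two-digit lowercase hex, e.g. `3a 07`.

seq (2b) val=1 bits=0x1 at bit 14: 0x4000
prio (2b) val=1 bits=0x1 at bit 12: 0x5000
slot (4b) val=13 bits=0xd at bit 8: 0x5d00
bank (1b) val=0 bits=0x0 at bit 7: 0x5d00
opcode (6b) val=21 bits=0x15 at bit 1: 0x5d2a
cnt (1b) val=1 bits=0x1 at bit 0: 0x5d2b
word = 0x5d2b → big-endian bytes:
  [0]=0x5d  [1]=0x2b

5d 2b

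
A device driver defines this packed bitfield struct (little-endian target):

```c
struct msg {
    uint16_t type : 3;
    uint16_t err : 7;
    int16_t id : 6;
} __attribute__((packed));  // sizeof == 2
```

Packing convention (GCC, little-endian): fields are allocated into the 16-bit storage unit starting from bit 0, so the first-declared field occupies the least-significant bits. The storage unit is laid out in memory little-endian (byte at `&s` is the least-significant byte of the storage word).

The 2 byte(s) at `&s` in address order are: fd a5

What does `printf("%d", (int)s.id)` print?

-23

[0]=0xfd [1]=0xa5 (little-endian) → word 0xa5fd
type [0+:3] = (word>>0) & 0x7 = 5
err [3+:7] = (word>>3) & 0x7f = 63
id [10+:6] = (word>>10) & 0x3f = 41  ←
id signed 6b, MSB=1: 41 - 64 = -23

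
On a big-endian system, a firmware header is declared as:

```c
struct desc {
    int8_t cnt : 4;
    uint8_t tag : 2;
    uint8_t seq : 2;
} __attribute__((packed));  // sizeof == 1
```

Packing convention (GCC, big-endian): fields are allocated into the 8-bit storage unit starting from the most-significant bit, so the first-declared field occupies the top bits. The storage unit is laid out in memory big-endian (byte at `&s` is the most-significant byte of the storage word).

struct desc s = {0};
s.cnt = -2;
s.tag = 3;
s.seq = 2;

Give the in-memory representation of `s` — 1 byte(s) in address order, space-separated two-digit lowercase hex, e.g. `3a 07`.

[4+:4] cnt=-2 & 0xf = 0xe; word=0xe0
[2+:2] tag=3 & 0x3 = 0x3; word=0xec
[0+:2] seq=2 & 0x3 = 0x2; word=0xee
word = 0xee → big-endian bytes:
  [0]=0xee

ee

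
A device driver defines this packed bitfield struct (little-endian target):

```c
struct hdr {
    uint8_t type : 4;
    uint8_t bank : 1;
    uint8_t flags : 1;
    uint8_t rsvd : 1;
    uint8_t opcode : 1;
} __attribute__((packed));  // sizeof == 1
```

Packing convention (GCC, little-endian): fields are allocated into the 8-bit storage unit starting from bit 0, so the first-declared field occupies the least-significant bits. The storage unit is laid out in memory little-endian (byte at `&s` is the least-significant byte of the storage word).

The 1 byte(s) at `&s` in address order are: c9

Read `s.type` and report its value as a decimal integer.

9

[0]=0xc9 (little-endian) → word 0xc9
type [0+:4] = (word>>0) & 0xf = 9  ←
bank [4+:1] = (word>>4) & 0x1 = 0
flags [5+:1] = (word>>5) & 0x1 = 0
rsvd [6+:1] = (word>>6) & 0x1 = 1
opcode [7+:1] = (word>>7) & 0x1 = 1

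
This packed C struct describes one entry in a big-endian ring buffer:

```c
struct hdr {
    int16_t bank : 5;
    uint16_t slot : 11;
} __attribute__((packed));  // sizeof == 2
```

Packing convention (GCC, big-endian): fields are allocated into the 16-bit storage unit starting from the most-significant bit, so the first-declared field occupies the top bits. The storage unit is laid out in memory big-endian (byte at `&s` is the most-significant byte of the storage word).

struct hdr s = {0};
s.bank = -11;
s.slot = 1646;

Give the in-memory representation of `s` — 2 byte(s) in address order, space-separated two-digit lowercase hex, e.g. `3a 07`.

ae 6e

bank (5b) val=-11 bits=0x15 at bit 11: 0xa800
slot (11b) val=1646 bits=0x66e at bit 0: 0xae6e
word = 0xae6e → big-endian bytes:
  [0]=0xae  [1]=0x6e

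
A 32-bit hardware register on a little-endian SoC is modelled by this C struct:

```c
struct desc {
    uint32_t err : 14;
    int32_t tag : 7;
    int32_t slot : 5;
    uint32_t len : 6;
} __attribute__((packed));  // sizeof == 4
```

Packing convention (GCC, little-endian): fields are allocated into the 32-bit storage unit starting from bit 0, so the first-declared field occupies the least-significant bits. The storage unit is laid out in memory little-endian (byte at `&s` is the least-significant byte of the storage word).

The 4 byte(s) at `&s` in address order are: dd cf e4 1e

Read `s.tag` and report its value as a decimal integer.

19

[0]=0xdd [1]=0xcf [2]=0xe4 [3]=0x1e (little-endian) → word 0x1ee4cfdd
err [0+:14] = (word>>0) & 0x3fff = 4061
tag [14+:7] = (word>>14) & 0x7f = 19  ←
slot [21+:5] = (word>>21) & 0x1f = 23
len [26+:6] = (word>>26) & 0x3f = 7
tag signed 7b, MSB=0: value = 19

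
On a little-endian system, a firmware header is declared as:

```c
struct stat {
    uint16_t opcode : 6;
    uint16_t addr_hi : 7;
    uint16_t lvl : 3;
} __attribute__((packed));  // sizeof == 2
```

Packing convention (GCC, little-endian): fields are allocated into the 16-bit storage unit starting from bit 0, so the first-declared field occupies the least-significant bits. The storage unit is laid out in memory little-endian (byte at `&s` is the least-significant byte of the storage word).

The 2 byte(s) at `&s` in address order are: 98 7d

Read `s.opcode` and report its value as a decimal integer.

[0]=0x98 [1]=0x7d (little-endian) → word 0x7d98
opcode:6 @ bit 0 → (0x7d98>>0)&0x3f = 0x18  ←
addr_hi:7 @ bit 6 → (0x7d98>>6)&0x7f = 0x76
lvl:3 @ bit 13 → (0x7d98>>13)&0x7 = 0x3

24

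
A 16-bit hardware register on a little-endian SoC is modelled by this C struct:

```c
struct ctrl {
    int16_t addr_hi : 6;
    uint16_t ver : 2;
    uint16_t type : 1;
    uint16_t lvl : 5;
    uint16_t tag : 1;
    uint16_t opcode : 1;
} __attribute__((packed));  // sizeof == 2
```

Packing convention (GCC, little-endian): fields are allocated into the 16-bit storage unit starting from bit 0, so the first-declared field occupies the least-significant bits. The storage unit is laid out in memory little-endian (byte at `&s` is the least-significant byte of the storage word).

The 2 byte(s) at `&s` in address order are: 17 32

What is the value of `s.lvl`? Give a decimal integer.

[0]=0x17 [1]=0x32 (little-endian) → word 0x3217
addr_hi [0+:6] = (word>>0) & 0x3f = 23
ver [6+:2] = (word>>6) & 0x3 = 0
type [8+:1] = (word>>8) & 0x1 = 0
lvl [9+:5] = (word>>9) & 0x1f = 25  ←
tag [14+:1] = (word>>14) & 0x1 = 0
opcode [15+:1] = (word>>15) & 0x1 = 0

25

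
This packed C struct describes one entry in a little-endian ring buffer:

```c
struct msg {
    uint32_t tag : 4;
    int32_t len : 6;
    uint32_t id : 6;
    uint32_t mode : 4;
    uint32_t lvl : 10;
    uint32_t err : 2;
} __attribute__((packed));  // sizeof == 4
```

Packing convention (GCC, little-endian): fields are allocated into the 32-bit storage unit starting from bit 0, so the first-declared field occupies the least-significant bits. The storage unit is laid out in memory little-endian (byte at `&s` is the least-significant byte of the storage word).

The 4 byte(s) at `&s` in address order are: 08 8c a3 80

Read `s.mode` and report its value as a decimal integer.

[0]=0x08 [1]=0x8c [2]=0xa3 [3]=0x80 (little-endian) → word 0x80a38c08
tag:4 @ bit 0 → (0x80a38c08>>0)&0xf = 0x8
len:6 @ bit 4 → (0x80a38c08>>4)&0x3f = 0x0
id:6 @ bit 10 → (0x80a38c08>>10)&0x3f = 0x23
mode:4 @ bit 16 → (0x80a38c08>>16)&0xf = 0x3  ←
lvl:10 @ bit 20 → (0x80a38c08>>20)&0x3ff = 0xa
err:2 @ bit 30 → (0x80a38c08>>30)&0x3 = 0x2

3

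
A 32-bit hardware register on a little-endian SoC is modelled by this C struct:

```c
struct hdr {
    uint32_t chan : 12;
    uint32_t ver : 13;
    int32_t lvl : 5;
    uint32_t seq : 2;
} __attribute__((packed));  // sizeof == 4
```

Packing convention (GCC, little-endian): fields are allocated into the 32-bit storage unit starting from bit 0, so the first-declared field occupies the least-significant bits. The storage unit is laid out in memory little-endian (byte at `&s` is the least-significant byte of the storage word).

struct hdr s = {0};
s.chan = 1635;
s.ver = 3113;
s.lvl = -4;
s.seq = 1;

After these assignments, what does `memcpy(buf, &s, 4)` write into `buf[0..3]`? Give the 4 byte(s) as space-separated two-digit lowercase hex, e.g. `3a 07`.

chan:12 = 1635 → 0x663 << 0 → word 0x00000663
ver:13 = 3113 → 0xc29 << 12 → word 0x00c29663
lvl:5 = -4 → 0x1c << 25 → word 0x38c29663
seq:2 = 1 → 0x1 << 30 → word 0x78c29663
word = 0x78c29663 → little-endian bytes:
  [0]=0x63  [1]=0x96  [2]=0xc2  [3]=0x78

63 96 c2 78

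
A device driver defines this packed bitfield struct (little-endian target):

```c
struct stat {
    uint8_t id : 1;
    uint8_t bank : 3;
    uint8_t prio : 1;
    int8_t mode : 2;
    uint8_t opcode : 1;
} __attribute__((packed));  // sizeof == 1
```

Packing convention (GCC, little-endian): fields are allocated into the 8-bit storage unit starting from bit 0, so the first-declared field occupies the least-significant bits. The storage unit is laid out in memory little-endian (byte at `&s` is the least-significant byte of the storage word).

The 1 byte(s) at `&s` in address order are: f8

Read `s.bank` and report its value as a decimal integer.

4

[0]=0xf8 (little-endian) → word 0xf8
id [0+:1] = (word>>0) & 0x1 = 0
bank [1+:3] = (word>>1) & 0x7 = 4  ←
prio [4+:1] = (word>>4) & 0x1 = 1
mode [5+:2] = (word>>5) & 0x3 = 3
opcode [7+:1] = (word>>7) & 0x1 = 1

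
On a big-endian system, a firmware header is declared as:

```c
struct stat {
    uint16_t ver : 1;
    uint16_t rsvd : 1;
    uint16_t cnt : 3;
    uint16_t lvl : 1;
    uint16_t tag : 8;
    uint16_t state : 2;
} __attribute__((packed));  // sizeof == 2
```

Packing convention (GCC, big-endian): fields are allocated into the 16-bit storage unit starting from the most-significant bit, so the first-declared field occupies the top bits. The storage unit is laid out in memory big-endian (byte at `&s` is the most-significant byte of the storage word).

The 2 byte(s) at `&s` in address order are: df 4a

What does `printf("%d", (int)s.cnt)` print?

[0]=0xdf [1]=0x4a (big-endian) → word 0xdf4a
ver [15+:1] = (word>>15) & 0x1 = 1
rsvd [14+:1] = (word>>14) & 0x1 = 1
cnt [11+:3] = (word>>11) & 0x7 = 3  ←
lvl [10+:1] = (word>>10) & 0x1 = 1
tag [2+:8] = (word>>2) & 0xff = 210
state [0+:2] = (word>>0) & 0x3 = 2

3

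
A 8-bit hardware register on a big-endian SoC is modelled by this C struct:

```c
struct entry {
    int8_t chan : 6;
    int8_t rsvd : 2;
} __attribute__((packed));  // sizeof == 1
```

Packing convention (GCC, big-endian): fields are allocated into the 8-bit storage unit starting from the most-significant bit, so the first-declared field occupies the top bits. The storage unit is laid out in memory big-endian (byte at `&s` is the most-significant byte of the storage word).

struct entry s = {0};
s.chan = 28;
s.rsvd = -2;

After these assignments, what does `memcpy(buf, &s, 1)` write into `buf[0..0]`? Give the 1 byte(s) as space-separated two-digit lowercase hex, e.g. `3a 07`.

chan (6b) val=28 bits=0x1c at bit 2: 0x70
rsvd (2b) val=-2 bits=0x2 at bit 0: 0x72
word = 0x72 → big-endian bytes:
  [0]=0x72

72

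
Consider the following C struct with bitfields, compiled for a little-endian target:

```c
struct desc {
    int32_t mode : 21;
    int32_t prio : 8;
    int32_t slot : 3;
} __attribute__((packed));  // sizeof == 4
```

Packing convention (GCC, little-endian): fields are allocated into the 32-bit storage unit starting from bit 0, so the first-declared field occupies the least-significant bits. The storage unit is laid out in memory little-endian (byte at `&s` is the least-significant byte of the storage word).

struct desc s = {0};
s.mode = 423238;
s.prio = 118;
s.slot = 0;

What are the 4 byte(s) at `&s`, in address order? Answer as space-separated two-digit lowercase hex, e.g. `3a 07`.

mode:21 = 423238 → 0x67546 << 0 → word 0x00067546
prio:8 = 118 → 0x76 << 21 → word 0x0ec67546
slot:3 = 0 → 0x0 << 29 → word 0x0ec67546
word = 0x0ec67546 → little-endian bytes:
  [0]=0x46  [1]=0x75  [2]=0xc6  [3]=0x0e

46 75 c6 0e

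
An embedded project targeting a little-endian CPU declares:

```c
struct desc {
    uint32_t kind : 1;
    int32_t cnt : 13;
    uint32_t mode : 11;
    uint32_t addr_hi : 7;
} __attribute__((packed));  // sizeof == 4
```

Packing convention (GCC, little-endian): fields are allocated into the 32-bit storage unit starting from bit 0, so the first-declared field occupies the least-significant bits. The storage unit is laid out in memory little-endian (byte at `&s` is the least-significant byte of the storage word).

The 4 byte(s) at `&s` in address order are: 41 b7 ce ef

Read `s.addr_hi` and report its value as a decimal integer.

119

[0]=0x41 [1]=0xb7 [2]=0xce [3]=0xef (little-endian) → word 0xefceb741
kind:1 @ bit 0 → (0xefceb741>>0)&0x1 = 0x1
cnt:13 @ bit 1 → (0xefceb741>>1)&0x1fff = 0x1ba0
mode:11 @ bit 14 → (0xefceb741>>14)&0x7ff = 0x73a
addr_hi:7 @ bit 25 → (0xefceb741>>25)&0x7f = 0x77  ←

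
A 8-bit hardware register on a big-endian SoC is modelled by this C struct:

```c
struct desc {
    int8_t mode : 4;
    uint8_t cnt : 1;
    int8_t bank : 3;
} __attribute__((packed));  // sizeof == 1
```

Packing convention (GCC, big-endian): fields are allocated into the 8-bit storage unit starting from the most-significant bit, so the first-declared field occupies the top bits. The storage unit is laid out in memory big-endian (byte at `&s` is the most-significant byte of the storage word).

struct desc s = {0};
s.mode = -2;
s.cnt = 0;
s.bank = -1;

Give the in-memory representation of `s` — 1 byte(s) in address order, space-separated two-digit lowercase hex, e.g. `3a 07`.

e7

[4+:4] mode=-2 & 0xf = 0xe; word=0xe0
[3+:1] cnt=0 & 0x1 = 0x0; word=0xe0
[0+:3] bank=-1 & 0x7 = 0x7; word=0xe7
word = 0xe7 → big-endian bytes:
  [0]=0xe7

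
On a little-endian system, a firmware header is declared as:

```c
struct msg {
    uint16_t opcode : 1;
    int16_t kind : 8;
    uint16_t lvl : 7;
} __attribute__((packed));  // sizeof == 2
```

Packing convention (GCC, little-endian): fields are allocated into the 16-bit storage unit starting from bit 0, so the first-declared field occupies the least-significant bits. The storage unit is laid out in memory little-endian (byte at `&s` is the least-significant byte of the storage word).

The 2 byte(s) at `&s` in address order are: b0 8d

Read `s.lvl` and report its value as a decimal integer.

[0]=0xb0 [1]=0x8d (little-endian) → word 0x8db0
opcode [0+:1] = (word>>0) & 0x1 = 0
kind [1+:8] = (word>>1) & 0xff = 216
lvl [9+:7] = (word>>9) & 0x7f = 70  ←

70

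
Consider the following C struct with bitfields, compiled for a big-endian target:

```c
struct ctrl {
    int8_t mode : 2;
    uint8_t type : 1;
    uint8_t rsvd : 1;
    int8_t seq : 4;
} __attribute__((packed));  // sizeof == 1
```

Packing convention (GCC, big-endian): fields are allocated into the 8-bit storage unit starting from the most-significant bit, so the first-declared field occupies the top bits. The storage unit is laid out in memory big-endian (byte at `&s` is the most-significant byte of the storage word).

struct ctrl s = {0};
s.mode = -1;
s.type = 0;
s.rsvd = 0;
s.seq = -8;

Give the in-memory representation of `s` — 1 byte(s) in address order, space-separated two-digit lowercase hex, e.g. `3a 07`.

mode (2b) val=-1 bits=0x3 at bit 6: 0xc0
type (1b) val=0 bits=0x0 at bit 5: 0xc0
rsvd (1b) val=0 bits=0x0 at bit 4: 0xc0
seq (4b) val=-8 bits=0x8 at bit 0: 0xc8
word = 0xc8 → big-endian bytes:
  [0]=0xc8

c8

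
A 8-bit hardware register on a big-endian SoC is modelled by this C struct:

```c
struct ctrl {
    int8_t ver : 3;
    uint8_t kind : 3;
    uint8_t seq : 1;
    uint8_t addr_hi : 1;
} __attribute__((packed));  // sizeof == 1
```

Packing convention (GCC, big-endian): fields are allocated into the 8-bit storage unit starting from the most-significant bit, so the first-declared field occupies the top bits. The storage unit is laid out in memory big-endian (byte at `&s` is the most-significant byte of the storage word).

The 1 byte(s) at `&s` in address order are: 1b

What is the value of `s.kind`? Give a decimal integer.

6

[0]=0x1b (big-endian) → word 0x1b
ver [5+:3] = (word>>5) & 0x7 = 0
kind [2+:3] = (word>>2) & 0x7 = 6  ←
seq [1+:1] = (word>>1) & 0x1 = 1
addr_hi [0+:1] = (word>>0) & 0x1 = 1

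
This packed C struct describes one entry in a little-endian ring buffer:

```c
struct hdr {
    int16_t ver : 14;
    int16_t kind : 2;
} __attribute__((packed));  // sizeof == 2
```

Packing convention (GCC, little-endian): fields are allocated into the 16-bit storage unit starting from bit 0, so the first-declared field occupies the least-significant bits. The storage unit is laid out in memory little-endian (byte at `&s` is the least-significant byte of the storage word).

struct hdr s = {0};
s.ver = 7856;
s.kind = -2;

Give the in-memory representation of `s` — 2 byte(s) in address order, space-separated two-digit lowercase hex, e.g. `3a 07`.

ver:14 = 7856 → 0x1eb0 << 0 → word 0x1eb0
kind:2 = -2 → 0x2 << 14 → word 0x9eb0
word = 0x9eb0 → little-endian bytes:
  [0]=0xb0  [1]=0x9e

b0 9e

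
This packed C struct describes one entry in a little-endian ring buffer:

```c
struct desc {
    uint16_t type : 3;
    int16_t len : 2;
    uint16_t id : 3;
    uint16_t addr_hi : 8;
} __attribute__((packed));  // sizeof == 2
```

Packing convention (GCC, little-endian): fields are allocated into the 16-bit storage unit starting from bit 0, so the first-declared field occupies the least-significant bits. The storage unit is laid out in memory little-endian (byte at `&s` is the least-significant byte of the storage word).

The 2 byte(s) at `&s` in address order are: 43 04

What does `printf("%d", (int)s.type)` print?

3

[0]=0x43 [1]=0x04 (little-endian) → word 0x0443
type [0+:3] = (word>>0) & 0x7 = 3  ←
len [3+:2] = (word>>3) & 0x3 = 0
id [5+:3] = (word>>5) & 0x7 = 2
addr_hi [8+:8] = (word>>8) & 0xff = 4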